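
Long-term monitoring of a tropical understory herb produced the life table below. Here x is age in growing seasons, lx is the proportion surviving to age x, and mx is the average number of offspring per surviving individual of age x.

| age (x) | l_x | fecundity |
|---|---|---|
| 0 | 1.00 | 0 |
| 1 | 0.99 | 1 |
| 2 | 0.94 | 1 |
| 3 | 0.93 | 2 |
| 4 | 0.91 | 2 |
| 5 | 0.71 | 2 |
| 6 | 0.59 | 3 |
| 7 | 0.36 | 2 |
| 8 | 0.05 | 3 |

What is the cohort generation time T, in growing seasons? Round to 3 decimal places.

4.104

lx·mx: 0, 0.99, 0.94, 1.86, 1.82, 1.42, 1.77, 0.72, 0.15 → R0 = 9.67
x·lx·mx: 0, 0.99, 1.88, 5.58, 7.28, 7.1, 10.62, 5.04, 1.2 → Σ = 39.69
T = 39.69 / 9.67 = 4.104447… → 4.104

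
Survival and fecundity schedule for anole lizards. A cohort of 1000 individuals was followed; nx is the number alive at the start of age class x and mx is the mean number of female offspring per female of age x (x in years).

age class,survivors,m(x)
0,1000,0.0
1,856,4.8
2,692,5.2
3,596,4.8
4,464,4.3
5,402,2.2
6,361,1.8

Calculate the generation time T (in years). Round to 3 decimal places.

lx = nx/n0 = nx/1000: 1, 0.856, 0.692, 0.596, 0.464, 0.402, 0.361
lx·mx: 0, 4.1088, 3.5984, 2.8608, 1.9952, 0.8844, 0.6498 → R0 = 14.0974
x·lx·mx: 0, 4.1088, 7.1968, 8.5824, 7.9808, 4.422, 3.8988 → Σ = 36.1896
T = 36.1896 / 14.0974 = 2.567112… → 2.567

2.567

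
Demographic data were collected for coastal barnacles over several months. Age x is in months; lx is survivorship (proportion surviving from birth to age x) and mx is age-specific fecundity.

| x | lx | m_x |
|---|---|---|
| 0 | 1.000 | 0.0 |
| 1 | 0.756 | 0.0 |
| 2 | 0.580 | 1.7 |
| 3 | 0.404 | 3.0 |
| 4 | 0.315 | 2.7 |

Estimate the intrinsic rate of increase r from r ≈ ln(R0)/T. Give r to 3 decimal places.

R0 = Σ lx·mx = 0 + 0 + 0.986 + 1.212 + 0.8505 = 3.0485
Σ x·lx·mx = 9.01; T = 9.01/3.0485 = 2.95555…
r ≈ ln(R0)/T = ln(3.0485)/2.95555… = 0.37714… → 0.377

0.377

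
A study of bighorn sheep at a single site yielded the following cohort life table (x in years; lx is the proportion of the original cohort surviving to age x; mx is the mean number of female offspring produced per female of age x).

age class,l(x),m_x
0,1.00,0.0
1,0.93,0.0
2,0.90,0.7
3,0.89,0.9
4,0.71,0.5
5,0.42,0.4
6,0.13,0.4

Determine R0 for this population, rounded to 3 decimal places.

lx·mx by age: 0, 0, 0.63, 0.801, 0.355, 0.168, 0.052
R0 = Σ lx·mx = 2.006 → 2.006

2.006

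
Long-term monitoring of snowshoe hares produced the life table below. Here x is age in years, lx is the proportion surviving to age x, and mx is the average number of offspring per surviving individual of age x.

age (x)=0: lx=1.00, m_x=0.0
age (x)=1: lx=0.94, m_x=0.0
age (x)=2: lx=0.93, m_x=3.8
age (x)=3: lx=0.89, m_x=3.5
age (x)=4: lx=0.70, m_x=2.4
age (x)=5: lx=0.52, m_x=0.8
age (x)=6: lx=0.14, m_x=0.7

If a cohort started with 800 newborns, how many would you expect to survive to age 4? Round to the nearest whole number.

560

Expected survivors = N0 · l_4 = 800 × 0.70 = 560 → 560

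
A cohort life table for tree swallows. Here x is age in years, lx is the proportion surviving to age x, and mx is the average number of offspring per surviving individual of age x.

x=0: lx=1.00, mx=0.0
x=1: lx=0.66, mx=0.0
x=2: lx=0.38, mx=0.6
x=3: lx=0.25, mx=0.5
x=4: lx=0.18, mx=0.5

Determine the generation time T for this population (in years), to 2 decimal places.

lx·mx: 0, 0, 0.228, 0.125, 0.09 → R0 = 0.443
x·lx·mx: 0, 0, 0.456, 0.375, 0.36 → Σ = 1.191
T = 1.191 / 0.443 = 2.688488… → 2.69

2.69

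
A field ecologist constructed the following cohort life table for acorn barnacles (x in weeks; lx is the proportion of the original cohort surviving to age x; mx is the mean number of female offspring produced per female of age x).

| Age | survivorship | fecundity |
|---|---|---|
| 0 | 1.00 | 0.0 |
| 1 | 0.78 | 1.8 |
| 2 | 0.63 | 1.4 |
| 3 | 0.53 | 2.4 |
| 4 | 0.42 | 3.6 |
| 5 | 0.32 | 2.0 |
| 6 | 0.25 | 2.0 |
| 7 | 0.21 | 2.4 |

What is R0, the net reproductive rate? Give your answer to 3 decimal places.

6.714

lx·mx by age: 0, 1.404, 0.882, 1.272, 1.512, 0.64, 0.5, 0.504
R0 = Σ lx·mx = 6.714 → 6.714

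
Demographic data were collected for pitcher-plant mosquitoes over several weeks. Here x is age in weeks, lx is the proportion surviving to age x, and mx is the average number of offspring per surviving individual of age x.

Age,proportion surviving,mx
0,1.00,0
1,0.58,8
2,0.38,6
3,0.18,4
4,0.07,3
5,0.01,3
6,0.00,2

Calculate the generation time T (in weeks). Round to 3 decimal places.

1.567

lx·mx: 0, 4.64, 2.28, 0.72, 0.21, 0.03, 0 → R0 = 7.88
x·lx·mx: 0, 4.64, 4.56, 2.16, 0.84, 0.15, 0 → Σ = 12.35
T = 12.35 / 7.88 = 1.567259… → 1.567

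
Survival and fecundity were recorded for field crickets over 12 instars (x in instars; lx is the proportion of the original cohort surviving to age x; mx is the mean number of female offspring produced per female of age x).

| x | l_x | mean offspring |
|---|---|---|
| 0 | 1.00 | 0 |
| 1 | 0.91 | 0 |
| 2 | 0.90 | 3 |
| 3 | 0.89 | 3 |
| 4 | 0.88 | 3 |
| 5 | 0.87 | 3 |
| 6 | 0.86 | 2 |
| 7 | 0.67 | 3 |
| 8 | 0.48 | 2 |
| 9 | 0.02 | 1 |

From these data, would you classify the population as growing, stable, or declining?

growing

R0 = Σ lx·mx = 0 + 0 + 2.7 + 2.67 + 2.64 + 2.61 + 1.72 + 2.01 + 0.96 + 0.02 = 15.33
R0 > 1, so the population is growing.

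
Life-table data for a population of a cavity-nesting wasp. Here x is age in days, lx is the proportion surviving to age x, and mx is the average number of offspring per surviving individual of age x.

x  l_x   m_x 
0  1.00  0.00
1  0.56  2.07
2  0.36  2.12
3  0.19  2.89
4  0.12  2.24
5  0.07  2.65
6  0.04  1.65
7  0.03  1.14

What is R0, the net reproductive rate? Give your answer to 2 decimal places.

3.03

lx·mx by age: 0, 1.1592, 0.7632, 0.5491, 0.2688, 0.1855, 0.066, 0.0342
R0 = Σ lx·mx = 3.026 → 3.03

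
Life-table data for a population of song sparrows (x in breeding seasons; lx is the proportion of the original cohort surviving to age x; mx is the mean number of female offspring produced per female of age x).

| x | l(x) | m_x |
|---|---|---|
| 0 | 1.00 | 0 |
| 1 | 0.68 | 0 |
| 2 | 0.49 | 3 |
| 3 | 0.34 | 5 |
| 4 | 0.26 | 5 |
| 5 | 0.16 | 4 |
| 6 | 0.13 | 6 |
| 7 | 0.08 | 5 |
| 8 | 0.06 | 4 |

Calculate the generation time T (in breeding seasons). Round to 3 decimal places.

lx·mx: 0, 0, 1.47, 1.7, 1.3, 0.64, 0.78, 0.4, 0.24 → R0 = 6.53
x·lx·mx: 0, 0, 2.94, 5.1, 5.2, 3.2, 4.68, 2.8, 1.92 → Σ = 25.84
T = 25.84 / 6.53 = 3.957121… → 3.957

3.957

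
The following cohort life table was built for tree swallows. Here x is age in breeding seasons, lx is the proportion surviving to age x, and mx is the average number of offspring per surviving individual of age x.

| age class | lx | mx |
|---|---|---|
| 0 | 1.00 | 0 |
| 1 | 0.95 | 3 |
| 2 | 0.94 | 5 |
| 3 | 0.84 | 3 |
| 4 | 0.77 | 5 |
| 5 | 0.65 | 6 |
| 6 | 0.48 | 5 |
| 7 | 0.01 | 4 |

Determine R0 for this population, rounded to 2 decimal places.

20.26

lx·mx by age: 0, 2.85, 4.7, 2.52, 3.85, 3.9, 2.4, 0.04
R0 = Σ lx·mx = 20.26 → 20.26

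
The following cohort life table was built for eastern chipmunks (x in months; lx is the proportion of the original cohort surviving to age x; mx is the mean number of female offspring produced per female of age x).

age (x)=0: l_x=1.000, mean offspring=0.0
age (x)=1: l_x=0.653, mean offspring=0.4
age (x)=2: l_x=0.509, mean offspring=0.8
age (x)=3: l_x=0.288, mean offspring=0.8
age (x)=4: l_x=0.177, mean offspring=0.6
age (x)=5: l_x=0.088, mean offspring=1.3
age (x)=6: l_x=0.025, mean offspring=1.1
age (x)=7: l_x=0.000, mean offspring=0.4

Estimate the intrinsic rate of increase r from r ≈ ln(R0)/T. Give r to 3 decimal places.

0.054

R0 = Σ lx·mx = 0 + 0.2612 + 0.4072 + 0.2304 + 0.1062 + 0.1144 + 0.0275 + 0 = 1.1469
Σ x·lx·mx = 2.9286; T = 2.9286/1.1469 = 2.55349…
r ≈ ln(R0)/T = ln(1.1469)/2.55349… = 0.05368… → 0.054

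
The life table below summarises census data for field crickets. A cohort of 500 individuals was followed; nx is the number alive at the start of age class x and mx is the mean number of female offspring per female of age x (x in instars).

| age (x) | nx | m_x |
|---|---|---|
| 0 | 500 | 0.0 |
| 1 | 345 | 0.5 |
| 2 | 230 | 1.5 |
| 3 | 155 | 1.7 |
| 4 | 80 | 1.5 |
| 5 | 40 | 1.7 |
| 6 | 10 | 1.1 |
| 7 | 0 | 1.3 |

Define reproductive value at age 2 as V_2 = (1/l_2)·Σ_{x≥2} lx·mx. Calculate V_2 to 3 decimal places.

3.511

lx = nx/n0 = nx/500: 1, 0.69, 0.46, 0.31, 0.16, 0.08, 0.02, 0
lx·mx for x ≥ 2: 0.69, 0.527, 0.24, 0.136, 0.022, 0 → sum = 1.615
V_2 = 1.615 / l_2 = 1.615 / 0.46 = 3.51087… → 3.511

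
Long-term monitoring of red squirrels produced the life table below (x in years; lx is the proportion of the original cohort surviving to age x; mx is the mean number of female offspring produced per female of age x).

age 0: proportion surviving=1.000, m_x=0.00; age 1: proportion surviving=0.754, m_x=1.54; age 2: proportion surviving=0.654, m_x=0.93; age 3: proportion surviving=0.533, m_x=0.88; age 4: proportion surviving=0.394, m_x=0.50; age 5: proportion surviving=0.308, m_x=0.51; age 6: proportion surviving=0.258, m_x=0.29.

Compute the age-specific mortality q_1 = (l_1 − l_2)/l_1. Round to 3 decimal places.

0.133

q_1 = (l_1 − l_2) / l_1 = (0.754 − 0.654) / 0.754
     = 0.1 / 0.754 = 0.132626… → 0.133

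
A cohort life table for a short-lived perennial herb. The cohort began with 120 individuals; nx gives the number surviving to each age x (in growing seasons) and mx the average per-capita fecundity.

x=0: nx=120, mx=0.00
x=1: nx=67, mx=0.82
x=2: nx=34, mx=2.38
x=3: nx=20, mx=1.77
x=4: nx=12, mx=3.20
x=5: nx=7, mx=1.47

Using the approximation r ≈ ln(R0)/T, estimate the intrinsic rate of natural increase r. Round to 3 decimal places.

lx = nx/n0 = nx/120: 1, 0.55833…, 0.28333…, 0.16667…, 0.1, 0.05833…
R0 = Σ lx·mx = 0 + 0.45783… + 0.67433… + 0.295… + 0.32 + 0.08575… = 1.832917…
Σ x·lx·mx = 4.40025…; T = 4.40025…/1.832917… = 2.40068…
r ≈ ln(R0)/T = ln(1.832917…)/2.40068… = 0.25239… → 0.252

0.252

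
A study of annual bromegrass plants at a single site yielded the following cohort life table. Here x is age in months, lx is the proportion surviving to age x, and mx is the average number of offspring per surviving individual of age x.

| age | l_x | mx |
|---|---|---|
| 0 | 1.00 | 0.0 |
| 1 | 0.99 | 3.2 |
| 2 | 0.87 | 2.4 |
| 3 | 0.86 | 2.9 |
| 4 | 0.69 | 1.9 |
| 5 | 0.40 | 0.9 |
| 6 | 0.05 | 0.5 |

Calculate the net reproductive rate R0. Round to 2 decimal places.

9.45

lx·mx by age: 0, 3.168, 2.088, 2.494, 1.311, 0.36, 0.025
R0 = Σ lx·mx = 9.446 → 9.45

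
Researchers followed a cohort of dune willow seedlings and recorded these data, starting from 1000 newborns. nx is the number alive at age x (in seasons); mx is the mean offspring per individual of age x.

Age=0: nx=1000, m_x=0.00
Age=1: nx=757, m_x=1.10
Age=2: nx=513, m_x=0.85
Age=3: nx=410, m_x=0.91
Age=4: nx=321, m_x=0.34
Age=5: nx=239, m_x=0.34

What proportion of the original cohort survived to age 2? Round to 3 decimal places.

l_2 = n_2/n_0 = 513/1000 = 0.513 → 0.513

0.513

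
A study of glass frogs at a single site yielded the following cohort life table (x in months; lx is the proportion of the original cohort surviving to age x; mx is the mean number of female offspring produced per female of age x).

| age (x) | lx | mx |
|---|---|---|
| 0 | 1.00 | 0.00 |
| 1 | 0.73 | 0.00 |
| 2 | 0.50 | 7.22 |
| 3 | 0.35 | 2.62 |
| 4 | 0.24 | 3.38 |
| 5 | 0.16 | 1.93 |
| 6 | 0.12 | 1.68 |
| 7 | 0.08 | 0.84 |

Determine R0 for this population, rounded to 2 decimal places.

5.92

lx·mx by age: 0, 0, 3.61, 0.917, 0.8112, 0.3088, 0.2016, 0.0672
R0 = Σ lx·mx = 5.9158 → 5.92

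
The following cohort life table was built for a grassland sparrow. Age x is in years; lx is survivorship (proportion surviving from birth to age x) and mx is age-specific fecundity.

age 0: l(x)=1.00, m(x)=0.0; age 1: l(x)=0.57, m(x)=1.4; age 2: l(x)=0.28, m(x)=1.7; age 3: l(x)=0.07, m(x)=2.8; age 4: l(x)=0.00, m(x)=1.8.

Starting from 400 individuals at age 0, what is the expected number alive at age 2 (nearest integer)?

112

Expected survivors = N0 · l_2 = 400 × 0.28 = 112 → 112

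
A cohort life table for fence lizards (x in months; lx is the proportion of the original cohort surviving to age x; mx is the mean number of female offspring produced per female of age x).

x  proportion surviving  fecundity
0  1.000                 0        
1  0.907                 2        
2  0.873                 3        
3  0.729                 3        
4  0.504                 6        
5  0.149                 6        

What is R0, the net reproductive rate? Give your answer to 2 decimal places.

lx·mx by age: 0, 1.814, 2.619, 2.187, 3.024, 0.894
R0 = Σ lx·mx = 10.538 → 10.54

10.54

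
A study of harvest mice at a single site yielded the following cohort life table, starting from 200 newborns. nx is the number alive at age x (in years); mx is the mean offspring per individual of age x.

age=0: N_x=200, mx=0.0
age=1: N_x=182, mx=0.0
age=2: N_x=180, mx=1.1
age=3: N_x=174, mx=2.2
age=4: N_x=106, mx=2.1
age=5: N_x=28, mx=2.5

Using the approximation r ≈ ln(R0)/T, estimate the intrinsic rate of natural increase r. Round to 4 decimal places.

lx = nx/n0 = nx/200: 1, 0.91, 0.9, 0.87, 0.53, 0.14
R0 = Σ lx·mx = 0 + 0 + 0.99 + 1.914 + 1.113 + 0.35 = 4.367
Σ x·lx·mx = 13.924; T = 13.924/4.367 = 3.18846…
r ≈ ln(R0)/T = ln(4.367)/3.18846… = 0.462316… → 0.4623

0.4623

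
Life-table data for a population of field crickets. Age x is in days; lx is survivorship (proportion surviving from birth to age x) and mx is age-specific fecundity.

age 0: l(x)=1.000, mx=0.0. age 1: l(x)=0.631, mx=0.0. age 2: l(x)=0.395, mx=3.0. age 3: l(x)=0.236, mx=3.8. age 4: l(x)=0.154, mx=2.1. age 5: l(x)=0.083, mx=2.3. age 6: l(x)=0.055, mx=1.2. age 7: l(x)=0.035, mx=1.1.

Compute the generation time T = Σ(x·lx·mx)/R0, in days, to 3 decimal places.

2.953

lx·mx: 0, 0, 1.185, 0.8968, 0.3234, 0.1909, 0.066, 0.0385 → R0 = 2.7006
x·lx·mx: 0, 0, 2.37, 2.6904, 1.2936, 0.9545, 0.396, 0.2695 → Σ = 7.974
T = 7.974 / 2.7006 = 2.952677… → 2.953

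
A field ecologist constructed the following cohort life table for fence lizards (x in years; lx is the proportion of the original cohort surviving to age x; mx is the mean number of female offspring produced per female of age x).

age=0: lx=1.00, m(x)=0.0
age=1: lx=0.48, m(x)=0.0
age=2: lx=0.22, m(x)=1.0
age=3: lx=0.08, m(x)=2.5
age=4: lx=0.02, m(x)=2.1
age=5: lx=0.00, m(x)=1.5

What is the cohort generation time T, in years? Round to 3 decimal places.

lx·mx: 0, 0, 0.22, 0.2, 0.042, 0 → R0 = 0.462
x·lx·mx: 0, 0, 0.44, 0.6, 0.168, 0 → Σ = 1.208
T = 1.208 / 0.462 = 2.614719… → 2.615

2.615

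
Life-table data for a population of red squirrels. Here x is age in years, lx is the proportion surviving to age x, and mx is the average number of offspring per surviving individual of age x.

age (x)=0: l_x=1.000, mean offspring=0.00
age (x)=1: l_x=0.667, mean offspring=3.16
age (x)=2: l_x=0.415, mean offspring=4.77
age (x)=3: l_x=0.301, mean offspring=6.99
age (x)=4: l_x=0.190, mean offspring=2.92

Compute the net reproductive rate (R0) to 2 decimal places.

6.75

lx·mx by age: 0, 2.10772, 1.97955, 2.10399, 0.5548
R0 = Σ lx·mx = 6.74606 → 6.75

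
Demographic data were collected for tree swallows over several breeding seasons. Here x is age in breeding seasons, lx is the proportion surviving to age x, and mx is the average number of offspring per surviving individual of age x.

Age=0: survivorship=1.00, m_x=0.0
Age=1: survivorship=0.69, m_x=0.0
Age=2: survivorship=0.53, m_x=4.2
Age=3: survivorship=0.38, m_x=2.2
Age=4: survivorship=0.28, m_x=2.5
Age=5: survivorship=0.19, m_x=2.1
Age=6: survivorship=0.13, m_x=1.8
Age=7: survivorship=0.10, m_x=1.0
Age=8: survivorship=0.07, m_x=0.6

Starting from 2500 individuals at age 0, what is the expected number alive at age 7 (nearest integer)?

Expected survivors = N0 · l_7 = 2500 × 0.10 = 250 → 250

250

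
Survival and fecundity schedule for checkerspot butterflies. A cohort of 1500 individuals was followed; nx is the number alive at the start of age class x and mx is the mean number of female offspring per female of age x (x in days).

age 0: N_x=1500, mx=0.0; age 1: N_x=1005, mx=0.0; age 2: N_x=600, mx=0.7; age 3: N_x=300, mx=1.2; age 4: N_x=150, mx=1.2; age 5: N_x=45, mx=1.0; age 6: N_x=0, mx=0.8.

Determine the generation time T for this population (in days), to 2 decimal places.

lx = nx/n0 = nx/1500: 1, 0.67, 0.4, 0.2, 0.1, 0.03, 0
lx·mx: 0, 0, 0.28, 0.24, 0.12, 0.03, 0 → R0 = 0.67
x·lx·mx: 0, 0, 0.56, 0.72, 0.48, 0.15, 0 → Σ = 1.91
T = 1.91 / 0.67 = 2.850746… → 2.85

2.85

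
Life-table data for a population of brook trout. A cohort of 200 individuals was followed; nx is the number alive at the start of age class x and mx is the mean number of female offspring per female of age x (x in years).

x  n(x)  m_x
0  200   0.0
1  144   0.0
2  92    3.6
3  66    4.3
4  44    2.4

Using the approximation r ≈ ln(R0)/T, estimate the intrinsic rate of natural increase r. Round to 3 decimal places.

0.477

lx = nx/n0 = nx/200: 1, 0.72, 0.46, 0.33, 0.22
R0 = Σ lx·mx = 0 + 0 + 1.656 + 1.419 + 0.528 = 3.603
Σ x·lx·mx = 9.681; T = 9.681/3.603 = 2.68693…
r ≈ ln(R0)/T = ln(3.603)/2.68693… = 0.47704… → 0.477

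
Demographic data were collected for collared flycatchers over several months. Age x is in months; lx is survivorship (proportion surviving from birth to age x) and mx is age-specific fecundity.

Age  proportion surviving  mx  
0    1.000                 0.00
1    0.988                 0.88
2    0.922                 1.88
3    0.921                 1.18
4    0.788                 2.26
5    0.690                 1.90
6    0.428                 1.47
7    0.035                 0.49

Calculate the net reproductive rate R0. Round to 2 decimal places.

lx·mx by age: 0, 0.86944, 1.73336, 1.08678, 1.78088, 1.311, 0.62916, 0.01715
R0 = Σ lx·mx = 7.42777 → 7.43

7.43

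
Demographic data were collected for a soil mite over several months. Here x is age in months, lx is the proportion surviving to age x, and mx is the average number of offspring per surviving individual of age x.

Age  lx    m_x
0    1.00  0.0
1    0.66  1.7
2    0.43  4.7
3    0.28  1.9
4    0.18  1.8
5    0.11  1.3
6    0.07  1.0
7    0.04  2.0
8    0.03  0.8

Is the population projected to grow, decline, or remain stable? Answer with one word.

R0 = Σ lx·mx = 0 + 1.122 + 2.021 + 0.532 + 0.324 + 0.143 + 0.07 + 0.08 + 0.024 = 4.316
R0 > 1, so the population is growing.

growing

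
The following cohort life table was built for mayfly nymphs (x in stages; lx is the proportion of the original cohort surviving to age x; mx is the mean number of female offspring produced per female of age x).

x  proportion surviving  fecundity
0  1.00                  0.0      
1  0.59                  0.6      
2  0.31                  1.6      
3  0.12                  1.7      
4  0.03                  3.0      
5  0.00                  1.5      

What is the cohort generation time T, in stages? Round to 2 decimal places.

lx·mx: 0, 0.354, 0.496, 0.204, 0.09, 0 → R0 = 1.144
x·lx·mx: 0, 0.354, 0.992, 0.612, 0.36, 0 → Σ = 2.318
T = 2.318 / 1.144 = 2.026224… → 2.03

2.03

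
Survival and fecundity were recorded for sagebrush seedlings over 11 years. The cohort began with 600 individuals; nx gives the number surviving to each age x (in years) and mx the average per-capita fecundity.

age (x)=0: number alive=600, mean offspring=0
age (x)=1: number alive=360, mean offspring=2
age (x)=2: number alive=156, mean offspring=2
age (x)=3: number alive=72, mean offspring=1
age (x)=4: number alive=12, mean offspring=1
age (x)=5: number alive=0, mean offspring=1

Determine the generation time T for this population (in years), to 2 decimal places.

1.44

lx = nx/n0 = nx/600: 1, 0.6, 0.26, 0.12, 0.02, 0
lx·mx: 0, 1.2, 0.52, 0.12, 0.02, 0 → R0 = 1.86
x·lx·mx: 0, 1.2, 1.04, 0.36, 0.08, 0 → Σ = 2.68
T = 2.68 / 1.86 = 1.44086… → 1.44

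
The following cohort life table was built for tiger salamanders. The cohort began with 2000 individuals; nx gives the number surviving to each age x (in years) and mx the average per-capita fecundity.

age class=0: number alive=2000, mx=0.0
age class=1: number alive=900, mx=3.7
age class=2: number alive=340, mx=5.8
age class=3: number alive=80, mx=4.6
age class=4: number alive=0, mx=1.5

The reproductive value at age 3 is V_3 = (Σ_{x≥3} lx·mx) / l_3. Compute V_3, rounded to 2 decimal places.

lx = nx/n0 = nx/2000: 1, 0.45, 0.17, 0.04, 0
lx·mx for x ≥ 3: 0.184, 0 → sum = 0.184
V_3 = 0.184 / l_3 = 0.184 / 0.04 = 4.6 → 4.60

4.60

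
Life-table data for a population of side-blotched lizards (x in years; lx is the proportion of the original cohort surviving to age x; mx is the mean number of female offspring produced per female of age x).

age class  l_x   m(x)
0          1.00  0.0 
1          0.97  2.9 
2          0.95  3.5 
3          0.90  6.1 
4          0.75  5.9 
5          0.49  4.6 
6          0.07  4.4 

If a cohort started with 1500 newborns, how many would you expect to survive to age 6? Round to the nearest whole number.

105

Expected survivors = N0 · l_6 = 1500 × 0.07 = 105 → 105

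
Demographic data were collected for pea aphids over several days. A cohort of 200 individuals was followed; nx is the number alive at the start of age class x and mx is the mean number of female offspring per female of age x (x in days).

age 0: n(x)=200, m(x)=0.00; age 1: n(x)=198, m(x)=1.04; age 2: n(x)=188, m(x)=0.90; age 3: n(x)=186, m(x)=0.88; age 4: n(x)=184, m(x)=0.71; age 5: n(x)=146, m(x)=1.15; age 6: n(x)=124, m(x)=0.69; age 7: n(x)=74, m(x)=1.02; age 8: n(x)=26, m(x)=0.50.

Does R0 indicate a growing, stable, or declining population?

lx = nx/n0 = nx/200: 1, 0.99, 0.94, 0.93, 0.92, 0.73, 0.62, 0.37, 0.13
R0 = Σ lx·mx = 0 + 1.0296 + 0.846 + 0.8184 + 0.6532 + 0.8395 + 0.4278 + 0.3774 + 0.065 = 5.0569
R0 > 1, so the population is growing.

growing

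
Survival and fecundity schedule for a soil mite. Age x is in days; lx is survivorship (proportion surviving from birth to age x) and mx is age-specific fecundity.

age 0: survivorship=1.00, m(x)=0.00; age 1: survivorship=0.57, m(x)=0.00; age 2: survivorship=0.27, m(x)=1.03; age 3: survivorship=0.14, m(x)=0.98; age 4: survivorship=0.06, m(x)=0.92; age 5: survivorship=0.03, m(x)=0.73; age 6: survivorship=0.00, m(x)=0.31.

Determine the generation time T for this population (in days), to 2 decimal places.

2.64

lx·mx: 0, 0, 0.2781, 0.1372, 0.0552, 0.0219, 0 → R0 = 0.4924
x·lx·mx: 0, 0, 0.5562, 0.4116, 0.2208, 0.1095, 0 → Σ = 1.2981
T = 1.2981 / 0.4924 = 2.636271… → 2.64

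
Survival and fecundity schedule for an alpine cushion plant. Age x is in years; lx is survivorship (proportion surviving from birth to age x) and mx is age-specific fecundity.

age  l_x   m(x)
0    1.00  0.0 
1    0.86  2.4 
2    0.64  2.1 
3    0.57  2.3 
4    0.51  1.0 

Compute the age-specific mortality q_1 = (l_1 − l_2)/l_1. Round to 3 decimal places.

0.256

q_1 = (l_1 − l_2) / l_1 = (0.86 − 0.64) / 0.86
     = 0.22 / 0.86 = 0.255814… → 0.256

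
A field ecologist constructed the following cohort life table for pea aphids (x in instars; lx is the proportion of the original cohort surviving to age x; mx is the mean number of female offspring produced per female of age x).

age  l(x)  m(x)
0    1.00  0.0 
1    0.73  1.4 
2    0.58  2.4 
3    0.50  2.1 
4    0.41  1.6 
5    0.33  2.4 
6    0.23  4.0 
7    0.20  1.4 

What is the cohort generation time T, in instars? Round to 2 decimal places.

3.44

lx·mx: 0, 1.022, 1.392, 1.05, 0.656, 0.792, 0.92, 0.28 → R0 = 6.112
x·lx·mx: 0, 1.022, 2.784, 3.15, 2.624, 3.96, 5.52, 1.96 → Σ = 21.02
T = 21.02 / 6.112 = 3.439136… → 3.44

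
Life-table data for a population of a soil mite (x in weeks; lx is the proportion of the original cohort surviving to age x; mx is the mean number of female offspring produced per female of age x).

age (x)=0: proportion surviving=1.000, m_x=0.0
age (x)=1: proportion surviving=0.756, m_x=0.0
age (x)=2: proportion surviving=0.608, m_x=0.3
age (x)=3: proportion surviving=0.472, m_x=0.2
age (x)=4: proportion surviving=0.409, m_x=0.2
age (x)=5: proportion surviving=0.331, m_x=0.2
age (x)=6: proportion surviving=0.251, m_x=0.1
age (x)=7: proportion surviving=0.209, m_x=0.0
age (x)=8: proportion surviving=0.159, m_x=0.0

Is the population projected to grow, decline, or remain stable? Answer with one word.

R0 = Σ lx·mx = 0 + 0 + 0.1824 + 0.0944 + 0.0818 + 0.0662 + 0.0251 + 0 + 0 = 0.4499
R0 < 1, so the population is declining.

declining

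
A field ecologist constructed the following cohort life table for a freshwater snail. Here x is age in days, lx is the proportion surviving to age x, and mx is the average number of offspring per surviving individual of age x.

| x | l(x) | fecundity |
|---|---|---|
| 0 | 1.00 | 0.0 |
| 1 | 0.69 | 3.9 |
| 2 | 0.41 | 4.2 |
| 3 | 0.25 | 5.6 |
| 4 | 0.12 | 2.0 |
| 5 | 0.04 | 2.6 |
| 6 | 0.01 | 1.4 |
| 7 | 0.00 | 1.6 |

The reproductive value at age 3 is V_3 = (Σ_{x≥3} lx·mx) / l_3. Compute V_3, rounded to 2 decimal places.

lx·mx for x ≥ 3: 1.4, 0.24, 0.104, 0.014, 0 → sum = 1.758
V_3 = 1.758 / l_3 = 1.758 / 0.25 = 7.032 → 7.03

7.03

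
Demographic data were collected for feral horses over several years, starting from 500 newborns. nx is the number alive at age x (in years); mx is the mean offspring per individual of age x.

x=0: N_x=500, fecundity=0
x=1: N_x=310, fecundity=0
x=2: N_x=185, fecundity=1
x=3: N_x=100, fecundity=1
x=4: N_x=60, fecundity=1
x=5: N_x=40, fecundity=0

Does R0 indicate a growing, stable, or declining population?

declining

lx = nx/n0 = nx/500: 1, 0.62, 0.37, 0.2, 0.12, 0.08
R0 = Σ lx·mx = 0 + 0 + 0.37 + 0.2 + 0.12 + 0 = 0.69
R0 < 1, so the population is declining.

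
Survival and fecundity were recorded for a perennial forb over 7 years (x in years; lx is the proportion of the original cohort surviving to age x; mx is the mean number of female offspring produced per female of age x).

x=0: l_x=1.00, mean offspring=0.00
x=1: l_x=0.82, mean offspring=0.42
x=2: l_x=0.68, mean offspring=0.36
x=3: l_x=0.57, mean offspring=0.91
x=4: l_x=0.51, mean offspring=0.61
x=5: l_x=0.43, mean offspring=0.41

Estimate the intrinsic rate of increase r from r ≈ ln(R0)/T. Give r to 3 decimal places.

R0 = Σ lx·mx = 0 + 0.3444 + 0.2448 + 0.5187 + 0.3111 + 0.1763 = 1.5953
Σ x·lx·mx = 4.516; T = 4.516/1.5953 = 2.83082…
r ≈ ln(R0)/T = ln(1.5953)/2.83082… = 0.16499… → 0.165

0.165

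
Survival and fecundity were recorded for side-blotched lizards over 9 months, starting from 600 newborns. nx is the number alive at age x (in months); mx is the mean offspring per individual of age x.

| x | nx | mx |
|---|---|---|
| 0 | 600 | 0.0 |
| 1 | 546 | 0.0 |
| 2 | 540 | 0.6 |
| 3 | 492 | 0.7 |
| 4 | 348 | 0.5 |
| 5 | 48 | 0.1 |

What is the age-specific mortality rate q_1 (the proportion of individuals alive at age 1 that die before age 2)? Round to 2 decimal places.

lx = nx/n0 = nx/600: 1, 0.91, 0.9, 0.82, 0.58, 0.08
q_1 = (l_1 − l_2) / l_1 = (0.91 − 0.9) / 0.91
     = 0.01 / 0.91 = 0.010989… → 0.01

0.01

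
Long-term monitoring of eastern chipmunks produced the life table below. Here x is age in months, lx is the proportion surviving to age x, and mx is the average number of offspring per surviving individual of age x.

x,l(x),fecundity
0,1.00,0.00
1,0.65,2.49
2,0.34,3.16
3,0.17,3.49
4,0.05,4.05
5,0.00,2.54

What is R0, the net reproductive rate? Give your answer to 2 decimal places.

lx·mx by age: 0, 1.6185, 1.0744, 0.5933, 0.2025, 0
R0 = Σ lx·mx = 3.4887 → 3.49

3.49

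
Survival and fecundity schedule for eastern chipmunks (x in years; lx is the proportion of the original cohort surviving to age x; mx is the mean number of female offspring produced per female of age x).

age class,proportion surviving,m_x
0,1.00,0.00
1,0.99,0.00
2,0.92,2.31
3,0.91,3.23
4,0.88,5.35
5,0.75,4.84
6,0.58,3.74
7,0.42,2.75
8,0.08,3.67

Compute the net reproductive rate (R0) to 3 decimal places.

lx·mx by age: 0, 0, 2.1252, 2.9393, 4.708, 3.63, 2.1692, 1.155, 0.2936
R0 = Σ lx·mx = 17.0203 → 17.020

17.020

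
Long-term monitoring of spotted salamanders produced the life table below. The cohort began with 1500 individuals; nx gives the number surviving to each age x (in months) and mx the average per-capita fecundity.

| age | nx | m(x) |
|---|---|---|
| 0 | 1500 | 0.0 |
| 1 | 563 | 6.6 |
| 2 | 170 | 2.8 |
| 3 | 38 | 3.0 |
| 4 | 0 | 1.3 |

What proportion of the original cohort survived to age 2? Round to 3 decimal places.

0.113

l_2 = n_2/n_0 = 170/1500 = 0.113333… → 0.113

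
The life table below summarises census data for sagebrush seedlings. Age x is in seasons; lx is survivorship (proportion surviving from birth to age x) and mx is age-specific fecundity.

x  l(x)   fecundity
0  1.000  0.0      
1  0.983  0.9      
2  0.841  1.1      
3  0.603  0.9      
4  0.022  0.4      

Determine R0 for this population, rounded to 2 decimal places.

lx·mx by age: 0, 0.8847, 0.9251, 0.5427, 0.0088
R0 = Σ lx·mx = 2.3613 → 2.36

2.36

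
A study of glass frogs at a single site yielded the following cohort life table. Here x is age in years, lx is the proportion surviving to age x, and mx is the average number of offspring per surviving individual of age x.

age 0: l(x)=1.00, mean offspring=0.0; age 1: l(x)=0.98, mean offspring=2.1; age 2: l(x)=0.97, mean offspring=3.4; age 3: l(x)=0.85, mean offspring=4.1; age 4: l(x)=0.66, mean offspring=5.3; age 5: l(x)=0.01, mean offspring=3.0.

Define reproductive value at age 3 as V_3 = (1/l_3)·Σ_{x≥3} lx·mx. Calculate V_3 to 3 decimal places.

8.251

lx·mx for x ≥ 3: 3.485, 3.498, 0.03 → sum = 7.013
V_3 = 7.013 / l_3 = 7.013 / 0.85 = 8.250588… → 8.251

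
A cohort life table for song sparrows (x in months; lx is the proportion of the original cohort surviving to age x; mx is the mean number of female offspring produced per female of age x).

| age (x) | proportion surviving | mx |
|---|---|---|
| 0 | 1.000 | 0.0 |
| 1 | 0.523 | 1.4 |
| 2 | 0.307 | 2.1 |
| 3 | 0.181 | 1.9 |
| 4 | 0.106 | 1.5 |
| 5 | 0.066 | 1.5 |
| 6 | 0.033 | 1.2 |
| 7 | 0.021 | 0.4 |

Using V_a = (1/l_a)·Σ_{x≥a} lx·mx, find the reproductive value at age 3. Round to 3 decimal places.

lx·mx for x ≥ 3: 0.3439, 0.159, 0.099, 0.0396, 0.0084 → sum = 0.6499
V_3 = 0.6499 / l_3 = 0.6499 / 0.181 = 3.590608… → 3.591

3.591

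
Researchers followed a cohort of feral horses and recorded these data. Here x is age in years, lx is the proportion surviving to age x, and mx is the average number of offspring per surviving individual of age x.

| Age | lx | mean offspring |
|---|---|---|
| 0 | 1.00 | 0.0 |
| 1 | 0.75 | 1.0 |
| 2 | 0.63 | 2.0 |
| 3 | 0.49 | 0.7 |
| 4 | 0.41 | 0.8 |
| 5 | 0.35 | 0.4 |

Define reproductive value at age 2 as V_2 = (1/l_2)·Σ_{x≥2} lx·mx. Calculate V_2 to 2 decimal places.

3.29

lx·mx for x ≥ 2: 1.26, 0.343, 0.328, 0.14 → sum = 2.071
V_2 = 2.071 / l_2 = 2.071 / 0.63 = 3.287302… → 3.29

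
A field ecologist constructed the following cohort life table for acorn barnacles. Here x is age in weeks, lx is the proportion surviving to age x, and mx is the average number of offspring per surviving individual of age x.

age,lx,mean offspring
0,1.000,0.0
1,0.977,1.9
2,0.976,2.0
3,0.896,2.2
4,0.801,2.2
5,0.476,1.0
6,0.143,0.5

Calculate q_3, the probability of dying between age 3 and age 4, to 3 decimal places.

0.106

q_3 = (l_3 − l_4) / l_3 = (0.896 − 0.801) / 0.896
     = 0.095 / 0.896 = 0.106027… → 0.106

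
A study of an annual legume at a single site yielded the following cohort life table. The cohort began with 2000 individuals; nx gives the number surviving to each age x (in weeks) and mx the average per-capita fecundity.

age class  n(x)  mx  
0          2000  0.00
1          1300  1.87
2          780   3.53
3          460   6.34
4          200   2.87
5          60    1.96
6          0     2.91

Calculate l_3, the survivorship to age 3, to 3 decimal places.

0.230

l_3 = n_3/n_0 = 460/2000 = 0.23 → 0.230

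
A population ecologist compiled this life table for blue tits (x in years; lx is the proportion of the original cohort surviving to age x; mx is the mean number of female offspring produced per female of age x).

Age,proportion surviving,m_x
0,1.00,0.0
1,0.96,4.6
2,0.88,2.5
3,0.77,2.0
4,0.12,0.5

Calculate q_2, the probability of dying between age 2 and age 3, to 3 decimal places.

q_2 = (l_2 − l_3) / l_2 = (0.88 − 0.77) / 0.88
     = 0.11 / 0.88 = 0.125 → 0.125

0.125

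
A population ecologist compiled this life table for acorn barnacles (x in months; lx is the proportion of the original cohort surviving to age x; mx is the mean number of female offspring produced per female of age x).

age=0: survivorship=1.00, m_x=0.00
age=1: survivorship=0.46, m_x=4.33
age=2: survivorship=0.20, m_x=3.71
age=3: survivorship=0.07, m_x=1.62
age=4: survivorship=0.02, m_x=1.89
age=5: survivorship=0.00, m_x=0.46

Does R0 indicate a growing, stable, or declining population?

R0 = Σ lx·mx = 0 + 1.9918 + 0.742 + 0.1134 + 0.0378 + 0 = 2.885
R0 > 1, so the population is growing.

growing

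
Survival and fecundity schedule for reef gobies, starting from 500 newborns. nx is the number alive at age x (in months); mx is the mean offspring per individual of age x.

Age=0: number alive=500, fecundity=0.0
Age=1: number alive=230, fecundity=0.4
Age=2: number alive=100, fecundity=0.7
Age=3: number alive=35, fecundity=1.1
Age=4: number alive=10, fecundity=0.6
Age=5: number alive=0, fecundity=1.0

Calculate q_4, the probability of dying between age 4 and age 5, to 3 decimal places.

lx = nx/n0 = nx/500: 1, 0.46, 0.2, 0.07, 0.02, 0
q_4 = (l_4 − l_5) / l_4 = (0.02 − 0) / 0.02
     = 0.02 / 0.02 = 1 → 1.000

1.000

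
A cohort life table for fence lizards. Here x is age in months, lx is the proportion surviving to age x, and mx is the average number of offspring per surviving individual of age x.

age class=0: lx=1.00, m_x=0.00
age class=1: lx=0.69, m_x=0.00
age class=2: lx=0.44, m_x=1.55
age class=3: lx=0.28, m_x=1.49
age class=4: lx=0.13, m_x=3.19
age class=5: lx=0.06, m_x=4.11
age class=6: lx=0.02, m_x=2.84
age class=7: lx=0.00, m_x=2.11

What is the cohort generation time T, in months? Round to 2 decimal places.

3.22

lx·mx: 0, 0, 0.682, 0.4172, 0.4147, 0.2466, 0.0568, 0 → R0 = 1.8173
x·lx·mx: 0, 0, 1.364, 1.2516, 1.6588, 1.233, 0.3408, 0 → Σ = 5.8482
T = 5.8482 / 1.8173 = 3.218071… → 3.22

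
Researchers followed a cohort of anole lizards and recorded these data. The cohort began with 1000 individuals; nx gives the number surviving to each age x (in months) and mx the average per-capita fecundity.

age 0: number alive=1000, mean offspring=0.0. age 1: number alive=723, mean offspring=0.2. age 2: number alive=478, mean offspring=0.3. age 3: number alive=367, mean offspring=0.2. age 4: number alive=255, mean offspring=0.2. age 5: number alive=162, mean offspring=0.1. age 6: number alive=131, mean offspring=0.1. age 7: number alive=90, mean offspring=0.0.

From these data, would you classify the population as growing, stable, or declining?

lx = nx/n0 = nx/1000: 1, 0.723, 0.478, 0.367, 0.255, 0.162, 0.131, 0.09
R0 = Σ lx·mx = 0 + 0.1446 + 0.1434 + 0.0734 + 0.051 + 0.0162 + 0.0131 + 0 = 0.4417
R0 < 1, so the population is declining.

declining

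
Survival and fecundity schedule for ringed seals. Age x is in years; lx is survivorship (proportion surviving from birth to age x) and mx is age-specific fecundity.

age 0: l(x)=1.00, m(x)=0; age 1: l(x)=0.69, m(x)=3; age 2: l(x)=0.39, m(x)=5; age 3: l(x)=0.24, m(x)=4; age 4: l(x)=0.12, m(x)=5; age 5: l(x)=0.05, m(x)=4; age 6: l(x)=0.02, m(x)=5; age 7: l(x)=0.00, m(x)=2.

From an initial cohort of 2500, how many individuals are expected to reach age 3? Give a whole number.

Expected survivors = N0 · l_3 = 2500 × 0.24 = 600 → 600

600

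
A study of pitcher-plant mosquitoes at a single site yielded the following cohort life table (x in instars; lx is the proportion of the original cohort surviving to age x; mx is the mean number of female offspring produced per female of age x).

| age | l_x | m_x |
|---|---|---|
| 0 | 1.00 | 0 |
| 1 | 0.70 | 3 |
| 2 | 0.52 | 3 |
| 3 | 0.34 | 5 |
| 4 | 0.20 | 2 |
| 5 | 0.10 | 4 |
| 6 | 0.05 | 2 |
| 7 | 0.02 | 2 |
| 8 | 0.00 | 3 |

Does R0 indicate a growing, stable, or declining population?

growing

R0 = Σ lx·mx = 0 + 2.1 + 1.56 + 1.7 + 0.4 + 0.4 + 0.1 + 0.04 + 0 = 6.3
R0 > 1, so the population is growing.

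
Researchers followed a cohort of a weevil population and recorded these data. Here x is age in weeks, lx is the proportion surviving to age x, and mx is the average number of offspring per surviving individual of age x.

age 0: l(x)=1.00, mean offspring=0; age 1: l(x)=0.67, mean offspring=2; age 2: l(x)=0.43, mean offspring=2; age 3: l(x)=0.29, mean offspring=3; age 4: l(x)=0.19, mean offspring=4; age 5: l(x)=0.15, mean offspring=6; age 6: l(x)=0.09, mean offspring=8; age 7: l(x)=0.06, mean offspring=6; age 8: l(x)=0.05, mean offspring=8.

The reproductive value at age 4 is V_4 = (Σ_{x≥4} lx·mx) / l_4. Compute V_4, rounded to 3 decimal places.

lx·mx for x ≥ 4: 0.76, 0.9, 0.72, 0.36, 0.4 → sum = 3.14
V_4 = 3.14 / l_4 = 3.14 / 0.19 = 16.526316… → 16.526

16.526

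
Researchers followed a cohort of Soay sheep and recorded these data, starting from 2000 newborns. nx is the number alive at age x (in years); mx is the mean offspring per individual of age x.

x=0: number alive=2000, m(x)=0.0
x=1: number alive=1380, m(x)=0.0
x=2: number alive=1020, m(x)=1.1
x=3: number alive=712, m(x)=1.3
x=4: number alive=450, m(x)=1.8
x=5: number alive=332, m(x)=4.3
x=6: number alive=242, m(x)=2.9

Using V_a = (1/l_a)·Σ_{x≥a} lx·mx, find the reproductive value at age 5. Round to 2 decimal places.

6.41

lx = nx/n0 = nx/2000: 1, 0.69, 0.51, 0.356, 0.225, 0.166, 0.121
lx·mx for x ≥ 5: 0.7138, 0.3509 → sum = 1.0647
V_5 = 1.0647 / l_5 = 1.0647 / 0.166 = 6.413855… → 6.41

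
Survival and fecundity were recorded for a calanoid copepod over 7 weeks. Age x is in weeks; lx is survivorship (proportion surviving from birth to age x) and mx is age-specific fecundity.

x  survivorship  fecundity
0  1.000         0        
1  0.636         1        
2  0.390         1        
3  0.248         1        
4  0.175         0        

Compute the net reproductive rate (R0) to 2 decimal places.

lx·mx by age: 0, 0.636, 0.39, 0.248, 0
R0 = Σ lx·mx = 1.274 → 1.27

1.27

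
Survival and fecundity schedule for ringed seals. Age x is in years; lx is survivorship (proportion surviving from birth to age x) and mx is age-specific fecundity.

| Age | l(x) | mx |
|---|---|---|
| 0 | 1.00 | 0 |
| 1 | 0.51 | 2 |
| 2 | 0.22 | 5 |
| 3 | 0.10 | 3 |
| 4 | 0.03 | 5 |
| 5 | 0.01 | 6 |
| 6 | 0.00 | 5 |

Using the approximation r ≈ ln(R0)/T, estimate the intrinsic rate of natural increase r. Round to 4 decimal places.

0.5066

R0 = Σ lx·mx = 0 + 1.02 + 1.1 + 0.3 + 0.15 + 0.06 + 0 = 2.63
Σ x·lx·mx = 5.02; T = 5.02/2.63 = 1.90875…
r ≈ ln(R0)/T = ln(2.63)/1.90875… = 0.506607… → 0.5066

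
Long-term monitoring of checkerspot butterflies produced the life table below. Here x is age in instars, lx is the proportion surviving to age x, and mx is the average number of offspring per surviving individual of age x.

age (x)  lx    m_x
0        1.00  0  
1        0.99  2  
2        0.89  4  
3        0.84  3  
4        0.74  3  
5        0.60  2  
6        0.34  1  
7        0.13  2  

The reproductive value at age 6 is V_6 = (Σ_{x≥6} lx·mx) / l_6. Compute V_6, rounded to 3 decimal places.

lx·mx for x ≥ 6: 0.34, 0.26 → sum = 0.6
V_6 = 0.6 / l_6 = 0.6 / 0.34 = 1.764706… → 1.765

1.765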